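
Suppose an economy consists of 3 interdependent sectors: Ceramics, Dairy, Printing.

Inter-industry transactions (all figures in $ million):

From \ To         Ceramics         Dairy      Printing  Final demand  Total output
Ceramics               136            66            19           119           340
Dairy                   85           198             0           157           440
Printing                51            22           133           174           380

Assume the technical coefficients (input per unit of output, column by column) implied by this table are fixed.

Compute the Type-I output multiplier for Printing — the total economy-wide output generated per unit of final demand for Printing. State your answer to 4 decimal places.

Technical coefficients a_ij = z_ij / X_j:
  a_CC = 136/340 = 0.40, a_DC = 85/340 = 0.25, a_PC = 51/340 = 0.15
  a_CD = 66/440 = 0.15, a_DD = 198/440 = 0.45, a_PD = 22/440 = 0.05
  a_CP = 19/380 = 0.05, a_DP = 0/380 = 0.00, a_PP = 133/380 = 0.35
I − A =
  [   0.60    -0.15    -0.05]
  [  -0.25     0.55     0.00]
  [  -0.15    -0.05     0.65]
Cofactors of I−A, C_ij = (−1)^(i+j)·(minor ij) (rows/columns in the sector order above):
  C_11 = (0.55)(0.65) − (0.00)(-0.05) = 0.3575
  C_12 = −[(-0.25)(0.65) − (0.00)(-0.15)] = 0.1625
  C_13 = (-0.25)(-0.05) − (0.55)(-0.15) = 0.0950
  C_21 = −[(-0.15)(0.65) − (-0.05)(-0.05)] = 0.1000
  C_22 = (0.60)(0.65) − (-0.05)(-0.15) = 0.3825
  C_23 = −[(0.60)(-0.05) − (-0.15)(-0.15)] = 0.0525
  C_31 = (-0.15)(0.00) − (-0.05)(0.55) = 0.0275
  C_32 = −[(0.60)(0.00) − (-0.05)(-0.25)] = 0.0125
  C_33 = (0.60)(0.55) − (-0.15)(-0.25) = 0.2925
det(I−A) = Σ_j (I−A)_1j·C_1j = (0.60)(0.3575) + (-0.15)(0.1625) + (-0.05)(0.0950) = 0.185375
adj(I−A) = Cᵀ =
  [ 0.3575   0.1000   0.0275]
  [ 0.1625   0.3825   0.0125]
  [ 0.0950   0.0525   0.2925]
(I − A)⁻¹ = adj(I−A) / det(I−A) ≈
  [   1.92852     0.53945     0.14835]
  [   0.87660     2.06339     0.06743]
  [   0.51247     0.28321     1.57788]
The output multiplier for sector j is the column-j sum of the Leontief inverse (I − A)⁻¹ = adj(I−A) / det(I−A).
Column P of adj(I−A): (0.0275, 0.0125, 0.2925); det(I−A) = 0.185375.
m_P = (0.0275 + 0.0125 + 0.2925) / 0.185375 = 0.3325 / 0.185375 ≈ 1.7937.

m_P = 1.7937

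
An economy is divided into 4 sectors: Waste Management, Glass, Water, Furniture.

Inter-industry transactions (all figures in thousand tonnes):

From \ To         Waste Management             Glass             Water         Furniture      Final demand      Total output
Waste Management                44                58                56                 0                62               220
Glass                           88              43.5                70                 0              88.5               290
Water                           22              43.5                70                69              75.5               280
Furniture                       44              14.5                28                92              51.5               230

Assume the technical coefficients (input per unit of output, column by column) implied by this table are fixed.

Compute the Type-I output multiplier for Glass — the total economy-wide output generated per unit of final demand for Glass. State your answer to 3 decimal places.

Technical coefficients a_ij = z_ij / X_j:
  a_11 = 44/220 = 0.20, a_21 = 88/220 = 0.40, a_31 = 22/220 = 0.10, a_41 = 44/220 = 0.20
  a_12 = 58/290 = 0.20, a_22 = 43.5/290 = 0.15, a_32 = 43.5/290 = 0.15, a_42 = 14.5/290 = 0.05
  a_13 = 56/280 = 0.20, a_23 = 70/280 = 0.25, a_33 = 70/280 = 0.25, a_43 = 28/280 = 0.10
  a_14 = 0/230 = 0.00, a_24 = 0/230 = 0.00, a_34 = 69/230 = 0.30, a_44 = 92/230 = 0.40
I − A =
  [   0.80    -0.20    -0.20     0.00]
  [  -0.40     0.85    -0.25     0.00]
  [  -0.10    -0.15     0.75    -0.30]
  [  -0.20    -0.05    -0.10     0.60]
Compute the cofactors C_ij = (−1)^(i+j)·(3×3 minor ij) of I−A; the adjugate is their transpose:
adj(I−A) = Cᵀ =
  [ 0.33075   0.10500   0.13200   0.06600]
  [ 0.19800   0.31200   0.16800   0.08400]
  [ 0.14400   0.10800   0.36000   0.18000]
  [ 0.15075   0.07900   0.11800   0.38600]
det(I−A) = Σ_j (I−A)_1j·C_1j = (0.80)(0.33075) + (-0.20)(0.19800) + (-0.20)(0.14400) + (0.00)(0.15075) = 0.1962
(I − A)⁻¹ = adj(I−A) / det(I−A) ≈
  [   1.6858     0.5352     0.6728     0.3364]
  [   1.0092     1.5902     0.8563     0.4281]
  [   0.7339     0.5505     1.8349     0.9174]
  [   0.7683     0.4027     0.6014     1.9674]
The output multiplier for sector j is the column-j sum of the Leontief inverse (I − A)⁻¹ = adj(I−A) / det(I−A).
Column 2 of adj(I−A): (0.10500, 0.31200, 0.10800, 0.07900); det(I−A) = 0.1962.
m_2 = (0.10500 + 0.31200 + 0.10800 + 0.07900) / 0.1962 = 0.604 / 0.1962 ≈ 3.078.

m_2 = 3.078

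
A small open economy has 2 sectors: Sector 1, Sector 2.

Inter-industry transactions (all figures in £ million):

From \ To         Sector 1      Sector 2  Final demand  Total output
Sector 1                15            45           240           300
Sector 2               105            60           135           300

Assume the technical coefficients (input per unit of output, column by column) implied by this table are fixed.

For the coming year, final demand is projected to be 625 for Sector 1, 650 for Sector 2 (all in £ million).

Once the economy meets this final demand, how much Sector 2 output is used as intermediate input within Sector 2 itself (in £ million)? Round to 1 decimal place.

z_22 = 236.4

Technical coefficients a_ij = z_ij / X_j:
  a_11 = 15/300 = 0.05, a_21 = 105/300 = 0.35
  a_12 = 45/300 = 0.15, a_22 = 60/300 = 0.20
I − A =
  [   0.95    -0.15]
  [  -0.35     0.80]
det(I−A) = (0.95)(0.80) − (-0.15)(-0.35) = 0.7075
adj(I−A) = [[0.80, 0.15], [0.35, 0.95]]
(I − A)⁻¹ = adj(I−A) / det(I−A) ≈
  [   1.1307     0.2120]
  [   0.4947     1.3428]
First solve x = (I − A)⁻¹ d = adj(I−A)·d / det(I−A); in particular x_2 = (0.35·625 + 0.95·650) / 0.7075 = 836.25 / 0.7075 ≈ 1181.979.
Intermediate flow from 2 to 2: z_22 = a_22 · x_2 = 0.20 × 836.25 / 0.7075 = 167.25 / 0.7075 ≈ 236.4.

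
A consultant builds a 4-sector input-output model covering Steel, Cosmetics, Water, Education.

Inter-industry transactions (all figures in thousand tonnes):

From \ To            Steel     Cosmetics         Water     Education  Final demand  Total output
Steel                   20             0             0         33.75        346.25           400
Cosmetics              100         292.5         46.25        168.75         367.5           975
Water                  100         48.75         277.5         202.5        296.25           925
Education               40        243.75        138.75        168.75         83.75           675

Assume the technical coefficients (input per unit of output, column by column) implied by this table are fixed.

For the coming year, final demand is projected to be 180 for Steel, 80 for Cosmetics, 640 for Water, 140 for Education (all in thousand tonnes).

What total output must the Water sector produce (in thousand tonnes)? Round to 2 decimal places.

Technical coefficients a_ij = z_ij / X_j:
  a_SS = 20/400 = 0.05, a_CS = 100/400 = 0.25, a_WS = 100/400 = 0.25, a_ES = 40/400 = 0.10
  a_SC = 0/975 = 0.00, a_CC = 292.5/975 = 0.30, a_WC = 48.75/975 = 0.05, a_EC = 243.75/975 = 0.25
  a_SW = 0/925 = 0.00, a_CW = 46.25/925 = 0.05, a_WW = 277.5/925 = 0.30, a_EW = 138.75/925 = 0.15
  a_SE = 33.75/675 = 0.05, a_CE = 168.75/675 = 0.25, a_WE = 202.5/675 = 0.30, a_EE = 168.75/675 = 0.25
I − A =
  [   0.95     0.00     0.00    -0.05]
  [  -0.25     0.70    -0.05    -0.25]
  [  -0.25    -0.05     0.70    -0.30]
  [  -0.10    -0.25    -0.15     0.75]
Compute the cofactors C_ij = (−1)^(i+j)·(3×3 minor ij) of I−A; the adjugate is their transpose:
adj(I−A) = Cᵀ =
  [ 0.284750   0.009125   0.005875   0.024375]
  [ 0.157750   0.450625   0.072875   0.189875]
  [ 0.166000   0.109750   0.432750   0.220750]
  [ 0.123750   0.173375   0.111625   0.463125]
det(I−A) = Σ_j (I−A)_1j·C_1j = (0.95)(0.284750) + (0.00)(0.157750) + (0.00)(0.166000) + (-0.05)(0.123750) = 0.264325
(I − A)⁻¹ = adj(I−A) / det(I−A) ≈
  [   1.0773     0.0345     0.0222     0.0922]
  [   0.5968     1.7048     0.2757     0.7183]
  [   0.6280     0.4152     1.6372     0.8351]
  [   0.4682     0.6559     0.4223     1.7521]
x = (I − A)⁻¹ d = adj(I−A)·d / det(I−A), with det(I−A) = 0.264325:
  x_S = (0.284750·180 + 0.009125·80 + 0.005875·640 + 0.024375·140) / 0.264325 = 59.1575 / 0.264325 ≈ 223.81
  x_C = (0.157750·180 + 0.450625·80 + 0.072875·640 + 0.189875·140) / 0.264325 = 137.6675 / 0.264325 ≈ 520.83
  x_W = (0.166000·180 + 0.109750·80 + 0.432750·640 + 0.220750·140) / 0.264325 = 346.525 / 0.264325 ≈ 1310.98
  x_E = (0.123750·180 + 0.173375·80 + 0.111625·640 + 0.463125·140) / 0.264325 = 172.4225 / 0.264325 ≈ 652.31

x_W = 1310.98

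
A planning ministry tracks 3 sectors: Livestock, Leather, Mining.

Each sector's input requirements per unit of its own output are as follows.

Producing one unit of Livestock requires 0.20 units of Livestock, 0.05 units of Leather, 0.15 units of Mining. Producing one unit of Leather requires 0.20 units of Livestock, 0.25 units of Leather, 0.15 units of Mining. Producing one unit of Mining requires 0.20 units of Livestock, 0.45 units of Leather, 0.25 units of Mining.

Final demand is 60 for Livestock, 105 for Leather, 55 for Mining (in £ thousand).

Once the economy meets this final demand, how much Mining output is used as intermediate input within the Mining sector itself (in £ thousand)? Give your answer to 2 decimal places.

z_33 = 39.46

I − A =
  [   0.80    -0.20    -0.20]
  [  -0.05     0.75    -0.45]
  [  -0.15    -0.15     0.75]
Cofactors of I−A, C_ij = (−1)^(i+j)·(minor ij) (rows/columns in the sector order above):
  C_11 = (0.75)(0.75) − (-0.45)(-0.15) = 0.4950
  C_12 = −[(-0.05)(0.75) − (-0.45)(-0.15)] = 0.1050
  C_13 = (-0.05)(-0.15) − (0.75)(-0.15) = 0.1200
  C_21 = −[(-0.20)(0.75) − (-0.20)(-0.15)] = 0.1800
  C_22 = (0.80)(0.75) − (-0.20)(-0.15) = 0.5700
  C_23 = −[(0.80)(-0.15) − (-0.20)(-0.15)] = 0.1500
  C_31 = (-0.20)(-0.45) − (-0.20)(0.75) = 0.2400
  C_32 = −[(0.80)(-0.45) − (-0.20)(-0.05)] = 0.3700
  C_33 = (0.80)(0.75) − (-0.20)(-0.05) = 0.5900
det(I−A) = Σ_j (I−A)_1j·C_1j = (0.80)(0.4950) + (-0.20)(0.1050) + (-0.20)(0.1200) = 0.3510
adj(I−A) = Cᵀ =
  [ 0.4950   0.1800   0.2400]
  [ 0.1050   0.5700   0.3700]
  [ 0.1200   0.1500   0.5900]
(I − A)⁻¹ = adj(I−A) / det(I−A) ≈
  [   1.4103     0.5128     0.6838]
  [   0.2991     1.6239     1.0541]
  [   0.3419     0.4274     1.6809]
First solve x = (I − A)⁻¹ d = adj(I−A)·d / det(I−A); in particular x_3 = (0.1200·60 + 0.1500·105 + 0.5900·55) / 0.3510 = 55.40 / 0.3510 ≈ 157.8348.
Intermediate flow from 3 to 3: z_33 = a_33 · x_3 = 0.25 × 55.40 / 0.3510 = 13.85 / 0.3510 ≈ 39.46.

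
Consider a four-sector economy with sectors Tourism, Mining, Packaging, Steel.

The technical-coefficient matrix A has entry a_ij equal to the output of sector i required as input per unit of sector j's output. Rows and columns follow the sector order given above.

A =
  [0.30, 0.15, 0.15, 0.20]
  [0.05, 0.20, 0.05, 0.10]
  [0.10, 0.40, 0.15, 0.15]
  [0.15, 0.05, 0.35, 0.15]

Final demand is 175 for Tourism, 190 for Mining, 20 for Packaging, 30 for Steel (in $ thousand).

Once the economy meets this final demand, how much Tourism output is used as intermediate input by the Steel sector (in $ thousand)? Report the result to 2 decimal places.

z_TS = 48.14

I − A =
  [   0.70    -0.15    -0.15    -0.20]
  [  -0.05     0.80    -0.05    -0.10]
  [  -0.10    -0.40     0.85    -0.15]
  [  -0.15    -0.05    -0.35     0.85]
Compute the cofactors C_ij = (−1)^(i+j)·(3×3 minor ij) of I−A; the adjugate is their transpose:
adj(I−A) = Cᵀ =
  [ 0.500375   0.189125   0.169375   0.169875]
  [ 0.055125   0.420375   0.064875   0.073875]
  [ 0.108875   0.248375   0.439375   0.132375]
  [ 0.136375   0.160375   0.214625   0.439875]
det(I−A) = Σ_j (I−A)_1j·C_1j = (0.70)(0.500375) + (-0.15)(0.055125) + (-0.15)(0.108875) + (-0.20)(0.136375) = 0.2983875
(I − A)⁻¹ = adj(I−A) / det(I−A) ≈
  [   1.6769     0.6338     0.5676     0.5693]
  [   0.1847     1.4088     0.2174     0.2476]
  [   0.3649     0.8324     1.4725     0.4436]
  [   0.4570     0.5375     0.7193     1.4742]
First solve x = (I − A)⁻¹ d = adj(I−A)·d / det(I−A); in particular x_S = (0.136375·175 + 0.160375·190 + 0.214625·20 + 0.439875·30) / 0.2983875 = 71.825625 / 0.2983875 ≈ 240.7126.
Intermediate flow from T to S: z_TS = a_TS · x_S = 0.20 × 71.825625 / 0.2983875 = 14.365125 / 0.2983875 ≈ 48.14.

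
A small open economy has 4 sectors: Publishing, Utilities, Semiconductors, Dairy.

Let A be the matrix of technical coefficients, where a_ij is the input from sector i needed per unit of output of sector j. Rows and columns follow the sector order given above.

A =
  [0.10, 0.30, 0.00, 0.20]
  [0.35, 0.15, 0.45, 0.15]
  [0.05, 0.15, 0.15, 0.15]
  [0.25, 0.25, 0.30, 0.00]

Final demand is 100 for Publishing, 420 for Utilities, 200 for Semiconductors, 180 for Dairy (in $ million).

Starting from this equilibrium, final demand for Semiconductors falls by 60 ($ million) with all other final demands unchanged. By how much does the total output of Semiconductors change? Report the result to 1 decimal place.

I − A =
  [   0.90    -0.30     0.00    -0.20]
  [  -0.35     0.85    -0.45    -0.15]
  [  -0.05    -0.15     0.85    -0.15]
  [  -0.25    -0.25    -0.30     1.00]
Compute the cofactors C_ij = (−1)^(i+j)·(3×3 minor ij) of I−A; the adjugate is their transpose:
adj(I−A) = Cᵀ =
  [ 0.56125   0.29300   0.22200   0.18950]
  [ 0.35525   0.67900   0.44400   0.23950]
  [ 0.14375   0.19000   0.55500   0.14050]
  [ 0.27225   0.30000   0.33300   0.49350]
det(I−A) = Σ_j (I−A)_1j·C_1j = (0.90)(0.56125) + (-0.30)(0.35525) + (0.00)(0.14375) + (-0.20)(0.27225) = 0.3441
(I − A)⁻¹ = adj(I−A) / det(I−A) ≈
  [   1.6311     0.8515     0.6452     0.5507]
  [   1.0324     1.9733     1.2903     0.6960]
  [   0.4178     0.5522     1.6129     0.4083]
  [   0.7912     0.8718     0.9677     1.4342]
Δx = (I − A)⁻¹ Δd with Δd having -60 in the Semiconductors component and 0 elsewhere.
So Δx_S = L_SS · (-60), where L_SS = adj(I−A)_SS / det(I−A) = 0.55500 / 0.3441.
Δx_S = 0.55500 × (-60) / 0.3441 = -33.30 / 0.3441 ≈ -96.8.

Δx_S = -96.8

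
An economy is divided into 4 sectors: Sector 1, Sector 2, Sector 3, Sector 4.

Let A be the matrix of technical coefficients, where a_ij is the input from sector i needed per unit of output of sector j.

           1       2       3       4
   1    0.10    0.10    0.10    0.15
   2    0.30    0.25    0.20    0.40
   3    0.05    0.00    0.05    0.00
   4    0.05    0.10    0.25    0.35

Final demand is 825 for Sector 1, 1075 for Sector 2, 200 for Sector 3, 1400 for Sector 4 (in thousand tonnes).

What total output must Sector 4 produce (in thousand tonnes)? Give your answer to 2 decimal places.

x_4 = 3014.42

I − A =
  [   0.90    -0.10    -0.10    -0.15]
  [  -0.30     0.75    -0.20    -0.40]
  [  -0.05     0.00     0.95     0.00]
  [  -0.05    -0.10    -0.25     0.65]
Compute the cofactors C_ij = (−1)^(i+j)·(3×3 minor ij) of I−A; the adjugate is their transpose:
adj(I−A) = Cᵀ =
  [ 0.425125   0.076000   0.098875   0.144875]
  [ 0.215750   0.543500   0.238250   0.384250]
  [ 0.022375   0.004000   0.371125   0.007625]
  [ 0.074500   0.091000   0.187000   0.608000]
det(I−A) = Σ_j (I−A)_1j·C_1j = (0.90)(0.425125) + (-0.10)(0.215750) + (-0.10)(0.022375) + (-0.15)(0.074500) = 0.347625
(I − A)⁻¹ = adj(I−A) / det(I−A) ≈
  [   1.2229     0.2186     0.2844     0.4168]
  [   0.6206     1.5635     0.6854     1.1054]
  [   0.0644     0.0115     1.0676     0.0219]
  [   0.2143     0.2618     0.5379     1.7490]
x = (I − A)⁻¹ d = adj(I−A)·d / det(I−A), with det(I−A) = 0.347625:
  x_1 = (0.425125·825 + 0.076000·1075 + 0.098875·200 + 0.144875·1400) / 0.347625 = 655.028125 / 0.347625 ≈ 1884.30
  x_2 = (0.215750·825 + 0.543500·1075 + 0.238250·200 + 0.384250·1400) / 0.347625 = 1347.85625 / 0.347625 ≈ 3877.33
  x_3 = (0.022375·825 + 0.004000·1075 + 0.371125·200 + 0.007625·1400) / 0.347625 = 107.659375 / 0.347625 ≈ 309.70
  x_4 = (0.074500·825 + 0.091000·1075 + 0.187000·200 + 0.608000·1400) / 0.347625 = 1047.8875 / 0.347625 ≈ 3014.42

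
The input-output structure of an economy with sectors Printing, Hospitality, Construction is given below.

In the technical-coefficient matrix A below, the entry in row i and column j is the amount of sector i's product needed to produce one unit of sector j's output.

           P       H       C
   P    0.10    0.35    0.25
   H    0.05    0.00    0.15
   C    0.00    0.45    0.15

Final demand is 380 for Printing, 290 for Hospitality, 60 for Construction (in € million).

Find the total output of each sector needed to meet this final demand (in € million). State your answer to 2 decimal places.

x_P = 635.32, x_H = 361.02, x_C = 261.72

I − A =
  [   0.90    -0.35    -0.25]
  [  -0.05     1.00    -0.15]
  [   0.00    -0.45     0.85]
Cofactors of I−A, C_ij = (−1)^(i+j)·(minor ij) (rows/columns in the sector order above):
  C_11 = (1.00)(0.85) − (-0.15)(-0.45) = 0.7825
  C_12 = −[(-0.05)(0.85) − (-0.15)(0.00)] = 0.0425
  C_13 = (-0.05)(-0.45) − (1.00)(0.00) = 0.0225
  C_21 = −[(-0.35)(0.85) − (-0.25)(-0.45)] = 0.4100
  C_22 = (0.90)(0.85) − (-0.25)(0.00) = 0.7650
  C_23 = −[(0.90)(-0.45) − (-0.35)(0.00)] = 0.4050
  C_31 = (-0.35)(-0.15) − (-0.25)(1.00) = 0.3025
  C_32 = −[(0.90)(-0.15) − (-0.25)(-0.05)] = 0.1475
  C_33 = (0.90)(1.00) − (-0.35)(-0.05) = 0.8825
det(I−A) = Σ_j (I−A)_1j·C_1j = (0.90)(0.7825) + (-0.35)(0.0425) + (-0.25)(0.0225) = 0.68375
adj(I−A) = Cᵀ =
  [ 0.7825   0.4100   0.3025]
  [ 0.0425   0.7650   0.1475]
  [ 0.0225   0.4050   0.8825]
(I − A)⁻¹ = adj(I−A) / det(I−A) ≈
  [   1.1444     0.5996     0.4424]
  [   0.0622     1.1188     0.2157]
  [   0.0329     0.5923     1.2907]
x = (I − A)⁻¹ d = adj(I−A)·d / det(I−A), with det(I−A) = 0.68375:
  x_P = (0.7825·380 + 0.4100·290 + 0.3025·60) / 0.68375 = 434.40 / 0.68375 ≈ 635.32
  x_H = (0.0425·380 + 0.7650·290 + 0.1475·60) / 0.68375 = 246.85 / 0.68375 ≈ 361.02
  x_C = (0.0225·380 + 0.4050·290 + 0.8825·60) / 0.68375 = 178.95 / 0.68375 ≈ 261.72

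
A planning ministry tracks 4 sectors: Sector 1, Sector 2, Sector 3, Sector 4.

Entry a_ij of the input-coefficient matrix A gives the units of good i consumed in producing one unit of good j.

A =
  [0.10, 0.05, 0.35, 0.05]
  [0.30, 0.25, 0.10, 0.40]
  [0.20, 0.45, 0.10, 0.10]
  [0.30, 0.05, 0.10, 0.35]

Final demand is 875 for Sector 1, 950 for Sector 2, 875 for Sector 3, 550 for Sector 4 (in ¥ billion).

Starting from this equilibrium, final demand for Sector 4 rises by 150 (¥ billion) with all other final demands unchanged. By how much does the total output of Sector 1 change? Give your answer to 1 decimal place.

I − A =
  [   0.90    -0.05    -0.35    -0.05]
  [  -0.30     0.75    -0.10    -0.40]
  [  -0.20    -0.45     0.90    -0.10]
  [  -0.30    -0.05    -0.10     0.65]
Compute the cofactors C_ij = (−1)^(i+j)·(3×3 minor ij) of I−A; the adjugate is their transpose:
adj(I−A) = Cᵀ =
  [ 0.365500   0.137375   0.172875   0.139250]
  [ 0.304500   0.447000   0.204750   0.330000]
  [ 0.259250   0.269500   0.393000   0.246250]
  [ 0.232000   0.139250   0.156000   0.452750]
det(I−A) = Σ_j (I−A)_1j·C_1j = (0.90)(0.365500) + (-0.05)(0.304500) + (-0.35)(0.259250) + (-0.05)(0.232000) = 0.2113875
(I − A)⁻¹ = adj(I−A) / det(I−A) ≈
  [   1.7291     0.6499     0.8178     0.6587]
  [   1.4405     2.1146     0.9686     1.5611]
  [   1.2264     1.2749     1.8591     1.1649]
  [   1.0975     0.6587     0.7380     2.1418]
Δx = (I − A)⁻¹ Δd with Δd having +150 in the Sector 4 component and 0 elsewhere.
So Δx_1 = L_14 · (+150), where L_14 = adj(I−A)_14 / det(I−A) = 0.139250 / 0.2113875.
Δx_1 = 0.139250 × (+150) / 0.2113875 = 20.8875 / 0.2113875 ≈ 98.8.

Δx_1 = 98.8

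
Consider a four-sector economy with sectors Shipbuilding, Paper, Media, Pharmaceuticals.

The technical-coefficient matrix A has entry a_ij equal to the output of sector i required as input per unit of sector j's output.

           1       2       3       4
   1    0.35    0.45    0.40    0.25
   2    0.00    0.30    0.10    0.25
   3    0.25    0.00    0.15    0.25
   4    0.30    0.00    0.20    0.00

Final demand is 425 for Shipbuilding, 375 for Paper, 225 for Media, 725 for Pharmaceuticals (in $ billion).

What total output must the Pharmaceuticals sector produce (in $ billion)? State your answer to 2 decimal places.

x_4 = 2379.24

I − A =
  [   0.65    -0.45    -0.40    -0.25]
  [   0.00     0.70    -0.10    -0.25]
  [  -0.25     0.00     0.85    -0.25]
  [  -0.30     0.00    -0.20     1.00]
Compute the cofactors C_ij = (−1)^(i+j)·(3×3 minor ij) of I−A; the adjugate is their transpose:
adj(I−A) = Cᵀ =
  [ 0.560000   0.360000   0.382500   0.325625]
  [ 0.108750   0.313750   0.120000   0.135625]
  [ 0.227500   0.146250   0.368750   0.185625]
  [ 0.213500   0.137250   0.188500   0.305500]
det(I−A) = Σ_j (I−A)_1j·C_1j = (0.65)(0.560000) + (-0.45)(0.108750) + (-0.40)(0.227500) + (-0.25)(0.213500) = 0.1706875
(I − A)⁻¹ = adj(I−A) / det(I−A) ≈
  [   3.2808     2.1091     2.2409     1.9077]
  [   0.6371     1.8382     0.7030     0.7946]
  [   1.3328     0.8568     2.1604     1.0875]
  [   1.2508     0.8041     1.1044     1.7898]
x = (I − A)⁻¹ d = adj(I−A)·d / det(I−A), with det(I−A) = 0.1706875:
  x_1 = (0.560000·425 + 0.360000·375 + 0.382500·225 + 0.325625·725) / 0.1706875 = 695.140625 / 0.1706875 ≈ 4072.59
  x_2 = (0.108750·425 + 0.313750·375 + 0.120000·225 + 0.135625·725) / 0.1706875 = 289.203125 / 0.1706875 ≈ 1694.34
  x_3 = (0.227500·425 + 0.146250·375 + 0.368750·225 + 0.185625·725) / 0.1706875 = 369.078125 / 0.1706875 ≈ 2162.30
  x_4 = (0.213500·425 + 0.137250·375 + 0.188500·225 + 0.305500·725) / 0.1706875 = 406.10625 / 0.1706875 ≈ 2379.24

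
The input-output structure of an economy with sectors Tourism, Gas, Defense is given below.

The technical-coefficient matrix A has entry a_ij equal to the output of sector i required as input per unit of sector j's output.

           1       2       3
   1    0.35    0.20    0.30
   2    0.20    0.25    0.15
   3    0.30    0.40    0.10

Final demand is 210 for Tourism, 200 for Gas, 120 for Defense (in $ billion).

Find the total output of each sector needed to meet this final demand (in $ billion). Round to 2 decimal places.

x_1 = 834.76, x_2 = 627.35, x_3 = 690.41

I − A =
  [   0.65    -0.20    -0.30]
  [  -0.20     0.75    -0.15]
  [  -0.30    -0.40     0.90]
Cofactors of I−A, C_ij = (−1)^(i+j)·(minor ij) (rows/columns in the sector order above):
  C_11 = (0.75)(0.90) − (-0.15)(-0.40) = 0.6150
  C_12 = −[(-0.20)(0.90) − (-0.15)(-0.30)] = 0.2250
  C_13 = (-0.20)(-0.40) − (0.75)(-0.30) = 0.3050
  C_21 = −[(-0.20)(0.90) − (-0.30)(-0.40)] = 0.3000
  C_22 = (0.65)(0.90) − (-0.30)(-0.30) = 0.4950
  C_23 = −[(0.65)(-0.40) − (-0.20)(-0.30)] = 0.3200
  C_31 = (-0.20)(-0.15) − (-0.30)(0.75) = 0.2550
  C_32 = −[(0.65)(-0.15) − (-0.30)(-0.20)] = 0.1575
  C_33 = (0.65)(0.75) − (-0.20)(-0.20) = 0.4475
det(I−A) = Σ_j (I−A)_1j·C_1j = (0.65)(0.6150) + (-0.20)(0.2250) + (-0.30)(0.3050) = 0.26325
adj(I−A) = Cᵀ =
  [ 0.6150   0.3000   0.2550]
  [ 0.2250   0.4950   0.1575]
  [ 0.3050   0.3200   0.4475]
(I − A)⁻¹ = adj(I−A) / det(I−A) ≈
  [   2.3362     1.1396     0.9687]
  [   0.8547     1.8803     0.5983]
  [   1.1586     1.2156     1.6999]
x = (I − A)⁻¹ d = adj(I−A)·d / det(I−A), with det(I−A) = 0.26325:
  x_1 = (0.6150·210 + 0.3000·200 + 0.2550·120) / 0.26325 = 219.75 / 0.26325 ≈ 834.76
  x_2 = (0.2250·210 + 0.4950·200 + 0.1575·120) / 0.26325 = 165.15 / 0.26325 ≈ 627.35
  x_3 = (0.3050·210 + 0.3200·200 + 0.4475·120) / 0.26325 = 181.75 / 0.26325 ≈ 690.41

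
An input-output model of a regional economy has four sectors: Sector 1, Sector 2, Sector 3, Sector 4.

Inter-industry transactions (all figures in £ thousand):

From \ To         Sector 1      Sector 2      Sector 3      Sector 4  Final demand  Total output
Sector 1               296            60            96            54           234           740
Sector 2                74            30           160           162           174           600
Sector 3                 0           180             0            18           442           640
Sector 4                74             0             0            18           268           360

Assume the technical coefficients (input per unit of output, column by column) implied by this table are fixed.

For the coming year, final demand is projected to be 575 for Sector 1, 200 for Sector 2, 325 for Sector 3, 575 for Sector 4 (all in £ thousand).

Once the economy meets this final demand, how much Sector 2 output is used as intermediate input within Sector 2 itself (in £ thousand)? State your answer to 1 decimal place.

Technical coefficients a_ij = z_ij / X_j:
  a_11 = 296/740 = 0.40, a_21 = 74/740 = 0.10, a_31 = 0/740 = 0.00, a_41 = 74/740 = 0.10
  a_12 = 60/600 = 0.10, a_22 = 30/600 = 0.05, a_32 = 180/600 = 0.30, a_42 = 0/600 = 0.00
  a_13 = 96/640 = 0.15, a_23 = 160/640 = 0.25, a_33 = 0/640 = 0.00, a_43 = 0/640 = 0.00
  a_14 = 54/360 = 0.15, a_24 = 162/360 = 0.45, a_34 = 18/360 = 0.05, a_44 = 18/360 = 0.05
I − A =
  [   0.60    -0.10    -0.15    -0.15]
  [  -0.10     0.95    -0.25    -0.45]
  [   0.00    -0.30     1.00    -0.05]
  [  -0.10     0.00     0.00     0.95]
Compute the cofactors C_ij = (−1)^(i+j)·(3×3 minor ij) of I−A; the adjugate is their transpose:
adj(I−A) = Cᵀ =
  [ 0.831250   0.137750   0.159125   0.204875]
  [ 0.141250   0.554250   0.159750   0.293250]
  [ 0.046750   0.167000   0.513250   0.113500]
  [ 0.087500   0.014500   0.016750   0.510500]
det(I−A) = Σ_j (I−A)_1j·C_1j = (0.60)(0.831250) + (-0.10)(0.141250) + (-0.15)(0.046750) + (-0.15)(0.087500) = 0.4644875
(I − A)⁻¹ = adj(I−A) / det(I−A) ≈
  [   1.7896     0.2966     0.3426     0.4411]
  [   0.3041     1.1933     0.3439     0.6313]
  [   0.1006     0.3595     1.1050     0.2444]
  [   0.1884     0.0312     0.0361     1.0991]
First solve x = (I − A)⁻¹ d = adj(I−A)·d / det(I−A); in particular x_2 = (0.141250·575 + 0.554250·200 + 0.159750·325 + 0.293250·575) / 0.4644875 = 412.60625 / 0.4644875 ≈ 888.304.
Intermediate flow from 2 to 2: z_22 = a_22 · x_2 = 0.05 × 412.60625 / 0.4644875 = 20.6303125 / 0.4644875 ≈ 44.4.

z_22 = 44.4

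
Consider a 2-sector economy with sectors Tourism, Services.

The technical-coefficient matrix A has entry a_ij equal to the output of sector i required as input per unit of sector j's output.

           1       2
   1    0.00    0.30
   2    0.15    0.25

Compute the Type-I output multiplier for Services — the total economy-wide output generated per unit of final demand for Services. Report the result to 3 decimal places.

I − A =
  [   1.00    -0.30]
  [  -0.15     0.75]
det(I−A) = (1.00)(0.75) − (-0.30)(-0.15) = 0.7050
adj(I−A) = [[0.75, 0.30], [0.15, 1.00]]
(I − A)⁻¹ = adj(I−A) / det(I−A) ≈
  [   1.0638     0.4255]
  [   0.2128     1.4184]
The output multiplier for sector j is the column-j sum of the Leontief inverse (I − A)⁻¹ = adj(I−A) / det(I−A).
Column 2 of adj(I−A): (0.30, 1.00); det(I−A) = 0.7050.
m_2 = (0.30 + 1.00) / 0.7050 = 1.30 / 0.7050 ≈ 1.844.

m_2 = 1.844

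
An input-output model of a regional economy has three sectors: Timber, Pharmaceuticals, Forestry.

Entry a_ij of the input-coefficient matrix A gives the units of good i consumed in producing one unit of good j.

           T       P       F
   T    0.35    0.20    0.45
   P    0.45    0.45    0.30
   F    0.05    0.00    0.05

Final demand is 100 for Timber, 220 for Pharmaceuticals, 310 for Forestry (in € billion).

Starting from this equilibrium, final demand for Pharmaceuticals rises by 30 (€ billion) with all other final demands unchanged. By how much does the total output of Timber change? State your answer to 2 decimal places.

Δx_T = 23.87

I − A =
  [   0.65    -0.20    -0.45]
  [  -0.45     0.55    -0.30]
  [  -0.05     0.00     0.95]
Cofactors of I−A, C_ij = (−1)^(i+j)·(minor ij) (rows/columns in the sector order above):
  C_11 = (0.55)(0.95) − (-0.30)(0.00) = 0.5225
  C_12 = −[(-0.45)(0.95) − (-0.30)(-0.05)] = 0.4425
  C_13 = (-0.45)(0.00) − (0.55)(-0.05) = 0.0275
  C_21 = −[(-0.20)(0.95) − (-0.45)(0.00)] = 0.1900
  C_22 = (0.65)(0.95) − (-0.45)(-0.05) = 0.5950
  C_23 = −[(0.65)(0.00) − (-0.20)(-0.05)] = 0.0100
  C_31 = (-0.20)(-0.30) − (-0.45)(0.55) = 0.3075
  C_32 = −[(0.65)(-0.30) − (-0.45)(-0.45)] = 0.3975
  C_33 = (0.65)(0.55) − (-0.20)(-0.45) = 0.2675
det(I−A) = Σ_j (I−A)_1j·C_1j = (0.65)(0.5225) + (-0.20)(0.4425) + (-0.45)(0.0275) = 0.23875
adj(I−A) = Cᵀ =
  [ 0.5225   0.1900   0.3075]
  [ 0.4425   0.5950   0.3975]
  [ 0.0275   0.0100   0.2675]
(I − A)⁻¹ = adj(I−A) / det(I−A) ≈
  [   2.1885     0.7958     1.2880]
  [   1.8534     2.4921     1.6649]
  [   0.1152     0.0419     1.1204]
Δx = (I − A)⁻¹ Δd with Δd having +30 in the Pharmaceuticals component and 0 elsewhere.
So Δx_T = L_TP · (+30), where L_TP = adj(I−A)_TP / det(I−A) = 0.1900 / 0.23875.
Δx_T = 0.1900 × (+30) / 0.23875 = 5.70 / 0.23875 ≈ 23.87.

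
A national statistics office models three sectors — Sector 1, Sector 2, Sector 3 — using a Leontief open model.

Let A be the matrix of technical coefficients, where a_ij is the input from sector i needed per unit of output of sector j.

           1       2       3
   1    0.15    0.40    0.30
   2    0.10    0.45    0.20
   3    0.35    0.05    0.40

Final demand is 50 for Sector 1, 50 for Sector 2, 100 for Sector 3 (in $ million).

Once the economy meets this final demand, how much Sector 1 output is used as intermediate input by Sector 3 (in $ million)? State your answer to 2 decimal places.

z_13 = 115.24

I − A =
  [   0.85    -0.40    -0.30]
  [  -0.10     0.55    -0.20]
  [  -0.35    -0.05     0.60]
Cofactors of I−A, C_ij = (−1)^(i+j)·(minor ij) (rows/columns in the sector order above):
  C_11 = (0.55)(0.60) − (-0.20)(-0.05) = 0.3200
  C_12 = −[(-0.10)(0.60) − (-0.20)(-0.35)] = 0.1300
  C_13 = (-0.10)(-0.05) − (0.55)(-0.35) = 0.1975
  C_21 = −[(-0.40)(0.60) − (-0.30)(-0.05)] = 0.2550
  C_22 = (0.85)(0.60) − (-0.30)(-0.35) = 0.4050
  C_23 = −[(0.85)(-0.05) − (-0.40)(-0.35)] = 0.1825
  C_31 = (-0.40)(-0.20) − (-0.30)(0.55) = 0.2450
  C_32 = −[(0.85)(-0.20) − (-0.30)(-0.10)] = 0.2000
  C_33 = (0.85)(0.55) − (-0.40)(-0.10) = 0.4275
det(I−A) = Σ_j (I−A)_1j·C_1j = (0.85)(0.3200) + (-0.40)(0.1300) + (-0.30)(0.1975) = 0.16075
adj(I−A) = Cᵀ =
  [ 0.3200   0.2550   0.2450]
  [ 0.1300   0.4050   0.2000]
  [ 0.1975   0.1825   0.4275]
(I − A)⁻¹ = adj(I−A) / det(I−A) ≈
  [   1.9907     1.5863     1.5241]
  [   0.8087     2.5194     1.2442]
  [   1.2286     1.1353     2.6594]
First solve x = (I − A)⁻¹ d = adj(I−A)·d / det(I−A); in particular x_3 = (0.1975·50 + 0.1825·50 + 0.4275·100) / 0.16075 = 61.75 / 0.16075 ≈ 384.1369.
Intermediate flow from 1 to 3: z_13 = a_13 · x_3 = 0.30 × 61.75 / 0.16075 = 18.525 / 0.16075 ≈ 115.24.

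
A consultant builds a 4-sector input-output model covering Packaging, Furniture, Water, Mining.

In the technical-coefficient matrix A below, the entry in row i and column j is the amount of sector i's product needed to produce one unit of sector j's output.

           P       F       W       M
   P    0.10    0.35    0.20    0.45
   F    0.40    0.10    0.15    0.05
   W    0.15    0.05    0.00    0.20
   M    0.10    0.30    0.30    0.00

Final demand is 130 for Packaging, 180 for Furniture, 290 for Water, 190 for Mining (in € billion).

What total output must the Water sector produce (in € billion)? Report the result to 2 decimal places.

x_W = 599.81

I − A =
  [   0.90    -0.35    -0.20    -0.45]
  [  -0.40     0.90    -0.15    -0.05]
  [  -0.15    -0.05     1.00    -0.20]
  [  -0.10    -0.30    -0.30     1.00]
Compute the cofactors C_ij = (−1)^(i+j)·(3×3 minor ij) of I−A; the adjugate is their transpose:
adj(I−A) = Cᵀ =
  [ 0.813750   0.492750   0.376500   0.466125]
  [ 0.408750   0.746750   0.276750   0.276625]
  [ 0.195000   0.176500   0.560250   0.208625]
  [ 0.262500   0.326250   0.288750   0.624375]
det(I−A) = Σ_j (I−A)_1j·C_1j = (0.90)(0.813750) + (-0.35)(0.408750) + (-0.20)(0.195000) + (-0.45)(0.262500) = 0.4321875
(I − A)⁻¹ = adj(I−A) / det(I−A) ≈
  [   1.8829     1.1401     0.8711     1.0785]
  [   0.9458     1.7278     0.6403     0.6401]
  [   0.4512     0.4084     1.2963     0.4827]
  [   0.6074     0.7549     0.6681     1.4447]
x = (I − A)⁻¹ d = adj(I−A)·d / det(I−A), with det(I−A) = 0.4321875:
  x_P = (0.813750·130 + 0.492750·180 + 0.376500·290 + 0.466125·190) / 0.4321875 = 392.23125 / 0.4321875 ≈ 907.55
  x_F = (0.408750·130 + 0.746750·180 + 0.276750·290 + 0.276625·190) / 0.4321875 = 320.36875 / 0.4321875 ≈ 741.27
  x_W = (0.195000·130 + 0.176500·180 + 0.560250·290 + 0.208625·190) / 0.4321875 = 259.23125 / 0.4321875 ≈ 599.81
  x_M = (0.262500·130 + 0.326250·180 + 0.288750·290 + 0.624375·190) / 0.4321875 = 295.21875 / 0.4321875 ≈ 683.08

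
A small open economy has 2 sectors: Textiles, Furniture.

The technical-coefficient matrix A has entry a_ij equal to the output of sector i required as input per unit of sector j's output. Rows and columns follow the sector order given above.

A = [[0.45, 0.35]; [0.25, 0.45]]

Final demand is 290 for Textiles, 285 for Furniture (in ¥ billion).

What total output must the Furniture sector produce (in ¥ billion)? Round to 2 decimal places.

x_F = 1066.28

I − A =
  [   0.55    -0.35]
  [  -0.25     0.55]
det(I−A) = (0.55)(0.55) − (-0.35)(-0.25) = 0.2150
adj(I−A) = [[0.55, 0.35], [0.25, 0.55]]
(I − A)⁻¹ = adj(I−A) / det(I−A) ≈
  [   2.5581     1.6279]
  [   1.1628     2.5581]
x = (I − A)⁻¹ d = adj(I−A)·d / det(I−A), with det(I−A) = 0.2150:
  x_T = (0.55·290 + 0.35·285) / 0.2150 = 259.25 / 0.2150 ≈ 1205.81
  x_F = (0.25·290 + 0.55·285) / 0.2150 = 229.25 / 0.2150 ≈ 1066.28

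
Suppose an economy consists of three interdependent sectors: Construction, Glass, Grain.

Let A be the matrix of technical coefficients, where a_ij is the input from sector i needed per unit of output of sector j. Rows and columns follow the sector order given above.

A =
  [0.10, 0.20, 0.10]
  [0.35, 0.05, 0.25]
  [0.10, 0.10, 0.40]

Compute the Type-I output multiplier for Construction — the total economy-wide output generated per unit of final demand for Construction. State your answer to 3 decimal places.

I − A =
  [   0.90    -0.20    -0.10]
  [  -0.35     0.95    -0.25]
  [  -0.10    -0.10     0.60]
Cofactors of I−A, C_ij = (−1)^(i+j)·(minor ij) (rows/columns in the sector order above):
  C_11 = (0.95)(0.60) − (-0.25)(-0.10) = 0.5450
  C_12 = −[(-0.35)(0.60) − (-0.25)(-0.10)] = 0.2350
  C_13 = (-0.35)(-0.10) − (0.95)(-0.10) = 0.1300
  C_21 = −[(-0.20)(0.60) − (-0.10)(-0.10)] = 0.1300
  C_22 = (0.90)(0.60) − (-0.10)(-0.10) = 0.5300
  C_23 = −[(0.90)(-0.10) − (-0.20)(-0.10)] = 0.1100
  C_31 = (-0.20)(-0.25) − (-0.10)(0.95) = 0.1450
  C_32 = −[(0.90)(-0.25) − (-0.10)(-0.35)] = 0.2600
  C_33 = (0.90)(0.95) − (-0.20)(-0.35) = 0.7850
det(I−A) = Σ_j (I−A)_1j·C_1j = (0.90)(0.5450) + (-0.20)(0.2350) + (-0.10)(0.1300) = 0.4305
adj(I−A) = Cᵀ =
  [ 0.5450   0.1300   0.1450]
  [ 0.2350   0.5300   0.2600]
  [ 0.1300   0.1100   0.7850]
(I − A)⁻¹ = adj(I−A) / det(I−A) ≈
  [   1.2660     0.3020     0.3368]
  [   0.5459     1.2311     0.6039]
  [   0.3020     0.2555     1.8235]
The output multiplier for sector j is the column-j sum of the Leontief inverse (I − A)⁻¹ = adj(I−A) / det(I−A).
Column 1 of adj(I−A): (0.5450, 0.2350, 0.1300); det(I−A) = 0.4305.
m_1 = (0.5450 + 0.2350 + 0.1300) / 0.4305 = 0.91 / 0.4305 ≈ 2.114.

m_1 = 2.114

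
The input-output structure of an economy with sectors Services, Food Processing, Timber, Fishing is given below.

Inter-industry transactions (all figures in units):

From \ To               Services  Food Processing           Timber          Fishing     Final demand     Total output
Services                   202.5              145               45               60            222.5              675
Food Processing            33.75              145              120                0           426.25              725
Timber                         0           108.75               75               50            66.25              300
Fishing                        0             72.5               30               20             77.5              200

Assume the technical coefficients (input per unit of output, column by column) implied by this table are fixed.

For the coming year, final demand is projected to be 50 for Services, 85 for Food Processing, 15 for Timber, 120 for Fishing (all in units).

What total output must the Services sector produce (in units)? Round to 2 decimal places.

Technical coefficients a_ij = z_ij / X_j:
  a_11 = 202.5/675 = 0.30, a_21 = 33.75/675 = 0.05, a_31 = 0/675 = 0.00, a_41 = 0/675 = 0.00
  a_12 = 145/725 = 0.20, a_22 = 145/725 = 0.20, a_32 = 108.75/725 = 0.15, a_42 = 72.5/725 = 0.10
  a_13 = 45/300 = 0.15, a_23 = 120/300 = 0.40, a_33 = 75/300 = 0.25, a_43 = 30/300 = 0.10
  a_14 = 60/200 = 0.30, a_24 = 0/200 = 0.00, a_34 = 50/200 = 0.25, a_44 = 20/200 = 0.10
I − A =
  [   0.70    -0.20    -0.15    -0.30]
  [  -0.05     0.80    -0.40     0.00]
  [   0.00    -0.15     0.75    -0.25]
  [   0.00    -0.10    -0.10     0.90]
Compute the cofactors C_ij = (−1)^(i+j)·(3×3 minor ij) of I−A; the adjugate is their transpose:
adj(I−A) = Cᵀ =
  [ 0.456000   0.181000   0.216000   0.212000]
  [ 0.032500   0.455000   0.260250   0.083125]
  [ 0.008000   0.112000   0.493500   0.139750]
  [ 0.004500   0.063000   0.083750   0.369375]
det(I−A) = Σ_j (I−A)_1j·C_1j = (0.70)(0.456000) + (-0.20)(0.032500) + (-0.15)(0.008000) + (-0.30)(0.004500) = 0.31015
(I − A)⁻¹ = adj(I−A) / det(I−A) ≈
  [   1.4703     0.5836     0.6964     0.6835]
  [   0.1048     1.4670     0.8391     0.2680]
  [   0.0258     0.3611     1.5912     0.4506]
  [   0.0145     0.2031     0.2700     1.1910]
x = (I − A)⁻¹ d = adj(I−A)·d / det(I−A), with det(I−A) = 0.31015:
  x_1 = (0.456000·50 + 0.181000·85 + 0.216000·15 + 0.212000·120) / 0.31015 = 66.865 / 0.31015 ≈ 215.59
  x_2 = (0.032500·50 + 0.455000·85 + 0.260250·15 + 0.083125·120) / 0.31015 = 54.17875 / 0.31015 ≈ 174.69
  x_3 = (0.008000·50 + 0.112000·85 + 0.493500·15 + 0.139750·120) / 0.31015 = 34.0925 / 0.31015 ≈ 109.92
  x_4 = (0.004500·50 + 0.063000·85 + 0.083750·15 + 0.369375·120) / 0.31015 = 51.16125 / 0.31015 ≈ 164.96

x_1 = 215.59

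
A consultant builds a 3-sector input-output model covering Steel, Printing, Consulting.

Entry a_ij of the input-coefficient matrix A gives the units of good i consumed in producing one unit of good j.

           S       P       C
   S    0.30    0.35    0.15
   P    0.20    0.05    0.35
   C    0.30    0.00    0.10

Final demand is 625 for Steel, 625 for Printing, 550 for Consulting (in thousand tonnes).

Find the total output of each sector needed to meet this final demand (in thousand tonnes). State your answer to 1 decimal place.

x_S = 1923.2, x_P = 1524.1, x_C = 1252.2

I − A =
  [   0.70    -0.35    -0.15]
  [  -0.20     0.95    -0.35]
  [  -0.30     0.00     0.90]
Cofactors of I−A, C_ij = (−1)^(i+j)·(minor ij) (rows/columns in the sector order above):
  C_11 = (0.95)(0.90) − (-0.35)(0.00) = 0.8550
  C_12 = −[(-0.20)(0.90) − (-0.35)(-0.30)] = 0.2850
  C_13 = (-0.20)(0.00) − (0.95)(-0.30) = 0.2850
  C_21 = −[(-0.35)(0.90) − (-0.15)(0.00)] = 0.3150
  C_22 = (0.70)(0.90) − (-0.15)(-0.30) = 0.5850
  C_23 = −[(0.70)(0.00) − (-0.35)(-0.30)] = 0.1050
  C_31 = (-0.35)(-0.35) − (-0.15)(0.95) = 0.2650
  C_32 = −[(0.70)(-0.35) − (-0.15)(-0.20)] = 0.2750
  C_33 = (0.70)(0.95) − (-0.35)(-0.20) = 0.5950
det(I−A) = Σ_j (I−A)_1j·C_1j = (0.70)(0.8550) + (-0.35)(0.2850) + (-0.15)(0.2850) = 0.4560
adj(I−A) = Cᵀ =
  [ 0.8550   0.3150   0.2650]
  [ 0.2850   0.5850   0.2750]
  [ 0.2850   0.1050   0.5950]
(I − A)⁻¹ = adj(I−A) / det(I−A) ≈
  [   1.8750     0.6908     0.5811]
  [   0.6250     1.2829     0.6031]
  [   0.6250     0.2303     1.3048]
x = (I − A)⁻¹ d = adj(I−A)·d / det(I−A), with det(I−A) = 0.4560:
  x_S = (0.8550·625 + 0.3150·625 + 0.2650·550) / 0.4560 = 877.00 / 0.4560 ≈ 1923.2
  x_P = (0.2850·625 + 0.5850·625 + 0.2750·550) / 0.4560 = 695.00 / 0.4560 ≈ 1524.1
  x_C = (0.2850·625 + 0.1050·625 + 0.5950·550) / 0.4560 = 571.00 / 0.4560 ≈ 1252.2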